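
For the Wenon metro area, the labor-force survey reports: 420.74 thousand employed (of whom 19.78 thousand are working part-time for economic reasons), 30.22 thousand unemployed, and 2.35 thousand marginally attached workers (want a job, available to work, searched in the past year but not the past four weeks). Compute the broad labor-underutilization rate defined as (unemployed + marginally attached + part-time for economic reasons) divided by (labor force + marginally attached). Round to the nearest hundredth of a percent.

Broad underutilization rate ≈ 11.55%.

Labor force = 420.74 + 30.22 = 450.96 thousand.
Numerator = 30.22 + 2.35 + 19.78 = 52.35 thousand.
Denominator = 450.96 + 2.35 = 453.31 thousand.
Broad rate = 52.35 / 453.31 = 11.55%.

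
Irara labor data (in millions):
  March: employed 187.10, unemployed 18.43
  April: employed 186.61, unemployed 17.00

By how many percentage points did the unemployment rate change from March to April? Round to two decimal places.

The unemployment rate changed by −0.62 percentage points.

March: labor force = 187.10 + 18.43 = 205.53; u = 18.43/205.53 = 8.97%.
April: labor force = 186.61 + 17.00 = 203.61; u = 17.00/203.61 = 8.35%.
Change = 8.35% − 8.97% = −0.62 pp.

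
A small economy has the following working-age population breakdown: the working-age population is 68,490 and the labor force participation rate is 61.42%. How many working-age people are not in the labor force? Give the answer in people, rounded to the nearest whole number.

Share not in the labor force = 1 − 0.6142 = 0.3858.
Not in labor force = 0.3858 × 68,490 ≈ 26,423.

About 26,423 are not in the labor force.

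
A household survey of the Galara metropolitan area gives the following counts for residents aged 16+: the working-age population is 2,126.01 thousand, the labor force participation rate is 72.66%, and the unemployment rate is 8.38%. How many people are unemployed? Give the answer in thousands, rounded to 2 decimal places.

Labor force = 0.7266 × 2,126.01 = 1,544.76 thousand.
Unemployed = 0.0838 × 1,544.76 ≈ 129.45 thousand.

About 129.45 thousand are unemployed.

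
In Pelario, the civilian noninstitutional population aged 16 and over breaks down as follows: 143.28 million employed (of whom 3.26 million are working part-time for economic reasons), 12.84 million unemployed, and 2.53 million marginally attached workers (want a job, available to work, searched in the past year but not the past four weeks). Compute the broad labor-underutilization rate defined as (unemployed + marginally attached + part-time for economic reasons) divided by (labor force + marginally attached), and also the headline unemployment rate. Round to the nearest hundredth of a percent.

Broad underutilization rate ≈ 11.74%; headline unemployment rate ≈ 8.22%.

Labor force = 143.28 + 12.84 = 156.12 million.
Numerator = 12.84 + 2.53 + 3.26 = 18.63 million.
Denominator = 156.12 + 2.53 = 158.65 million.
Broad rate = 18.63 / 158.65 = 11.74%.
Headline unemployment rate = 12.84 / 156.12 = 8.22%.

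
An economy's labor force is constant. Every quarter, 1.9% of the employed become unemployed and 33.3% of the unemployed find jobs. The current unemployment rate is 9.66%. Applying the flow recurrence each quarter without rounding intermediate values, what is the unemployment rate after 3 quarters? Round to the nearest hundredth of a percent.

Unemployment rate after three quarters ≈ 6.56%.

With a fixed labor force, u_{t+1} = u_t + s·(1−u_t) − f·u_t = u_t·(1−s−f) + s.
Here 1−s−f = 0.648 and s = 0.019.
u_1 = 0.096600 × 0.648 + 0.019 = 0.081597.
u_2 = 0.081597 × 0.648 + 0.019 = 0.071875.
u_3 = 0.071875 × 0.648 + 0.019 = 0.065575.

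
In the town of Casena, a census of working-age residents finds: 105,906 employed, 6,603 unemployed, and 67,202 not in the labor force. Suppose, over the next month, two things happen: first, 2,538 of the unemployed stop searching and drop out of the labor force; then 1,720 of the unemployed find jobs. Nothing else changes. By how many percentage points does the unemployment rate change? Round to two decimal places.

The unemployment rate changes by −3.74 percentage points.

Initially, labor force = 105,906 + 6,603 = 112,509, so u = 6,603/112,509 = 5.87%.
After the first change, unemployed and labor force both fall by 2,538 → E = 105,906, U = 4,065, labor force = 109,971.
After the second change, unemployed falls and employed rises by 1,720; labor force unchanged → E = 107,626, U = 2,345, labor force = 109,971.
New unemployment rate = 2,345 / 109,971 = 2.13%.
Change = 2.13% − 5.87% = −3.74 percentage points.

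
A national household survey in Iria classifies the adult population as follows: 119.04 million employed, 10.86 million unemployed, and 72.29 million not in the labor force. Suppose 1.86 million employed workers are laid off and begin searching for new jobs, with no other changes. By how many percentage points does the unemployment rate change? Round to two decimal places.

The unemployment rate changes by +1.43 percentage points.

Initially, labor force = 119.04 + 10.86 = 129.90 million, so u = 10.86/129.90 = 8.36%.
After the change, employed falls and unemployed rises by 1.86; labor force unchanged → E = 117.18, U = 12.72, labor force = 129.90 million.
New unemployment rate = 12.72 / 129.90 = 9.79%.
Change = 9.79% − 8.36% = +1.43 percentage points.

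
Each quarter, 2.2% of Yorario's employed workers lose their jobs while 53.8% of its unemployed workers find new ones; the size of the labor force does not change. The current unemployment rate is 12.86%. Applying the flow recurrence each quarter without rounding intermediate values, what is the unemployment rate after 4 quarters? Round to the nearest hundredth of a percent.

Unemployment rate after four quarters ≈ 4.26%.

With a fixed labor force, u_{t+1} = u_t + s·(1−u_t) − f·u_t = u_t·(1−s−f) + s.
Here 1−s−f = 0.440 and s = 0.022.
u_1 = 0.128600 × 0.440 + 0.022 = 0.078584.
u_2 = 0.078584 × 0.440 + 0.022 = 0.056577.
u_3 = 0.056577 × 0.440 + 0.022 = 0.046894.
u_4 = 0.046894 × 0.440 + 0.022 = 0.042633.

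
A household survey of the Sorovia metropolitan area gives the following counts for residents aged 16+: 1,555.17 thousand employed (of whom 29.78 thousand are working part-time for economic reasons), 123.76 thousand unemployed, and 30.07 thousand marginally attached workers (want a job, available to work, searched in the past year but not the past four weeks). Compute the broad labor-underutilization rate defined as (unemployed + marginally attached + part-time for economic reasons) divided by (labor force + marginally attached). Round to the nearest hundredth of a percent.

Labor force = 1,555.17 + 123.76 = 1,678.93 thousand.
Numerator = 123.76 + 30.07 + 29.78 = 183.61 thousand.
Denominator = 1,678.93 + 30.07 = 1,709.00 thousand.
Broad rate = 183.61 / 1,709.00 = 10.74%.

Broad underutilization rate ≈ 10.74%.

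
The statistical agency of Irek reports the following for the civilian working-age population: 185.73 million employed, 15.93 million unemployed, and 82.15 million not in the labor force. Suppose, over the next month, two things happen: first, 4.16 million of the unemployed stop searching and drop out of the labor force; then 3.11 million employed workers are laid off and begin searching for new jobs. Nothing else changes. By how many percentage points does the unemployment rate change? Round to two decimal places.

Initially, labor force = 185.73 + 15.93 = 201.66 million, so u = 15.93/201.66 = 7.90%.
After the first change, unemployed and labor force both fall by 4.16 → E = 185.73, U = 11.77, labor force = 197.50 million.
After the second change, employed falls and unemployed rises by 3.11; labor force unchanged → E = 182.62, U = 14.88, labor force = 197.50 million.
New unemployment rate = 14.88 / 197.50 = 7.53%.
Change = 7.53% − 7.90% = −0.37 percentage points.

The unemployment rate changes by −0.37 percentage points.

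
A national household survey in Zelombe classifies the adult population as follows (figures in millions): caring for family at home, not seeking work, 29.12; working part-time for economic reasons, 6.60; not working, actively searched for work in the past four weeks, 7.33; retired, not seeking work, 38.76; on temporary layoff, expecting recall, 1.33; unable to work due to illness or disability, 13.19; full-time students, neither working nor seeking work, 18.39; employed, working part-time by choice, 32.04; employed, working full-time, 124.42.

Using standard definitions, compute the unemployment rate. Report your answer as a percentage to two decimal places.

Employed = 6.60 + 32.04 + 124.42 = 163.06 million (anyone who worked, including part-time for economic reasons, counts as employed).
Unemployed = 7.33 + 1.33 = 8.66 million (jobless and actively searching, or on temporary layoff).
Labor force = 163.06 + 8.66 = 171.72 million.
Unemployment rate = 8.66 / 171.72 = 5.04%.

Unemployment rate ≈ 5.04%.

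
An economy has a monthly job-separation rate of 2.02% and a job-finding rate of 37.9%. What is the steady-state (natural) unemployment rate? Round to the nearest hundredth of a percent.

At steady state the flows balance: s·E = f·U, so U/(E+U) = s/(s+f).
u* = 2.02 / (2.02 + 37.9) = 2.02 / 39.92 = 5.06%.

Steady-state unemployment rate ≈ 5.06%.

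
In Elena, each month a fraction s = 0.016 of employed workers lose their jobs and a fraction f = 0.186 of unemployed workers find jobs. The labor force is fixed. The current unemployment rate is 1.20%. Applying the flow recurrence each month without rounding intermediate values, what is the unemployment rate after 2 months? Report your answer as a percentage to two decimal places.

With a fixed labor force, u_{t+1} = u_t + s·(1−u_t) − f·u_t = u_t·(1−s−f) + s.
Here 1−s−f = 0.798 and s = 0.016.
u_1 = 0.012000 × 0.798 + 0.016 = 0.025576.
u_2 = 0.025576 × 0.798 + 0.016 = 0.036410.

Unemployment rate after two months ≈ 3.64%.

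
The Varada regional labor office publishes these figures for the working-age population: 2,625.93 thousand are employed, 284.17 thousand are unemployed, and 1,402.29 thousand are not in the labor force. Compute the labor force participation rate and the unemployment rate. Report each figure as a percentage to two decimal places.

Labor force participation rate ≈ 67.48%; unemployment rate ≈ 9.76%.

Labor force = employed + unemployed = 2,625.93 + 284.17 = 2,910.10 thousand.
Working-age population = 2,910.10 + 1,402.29 = 4,312.39 thousand.
Unemployment rate = 284.17 / 2,910.10 = 9.76%.
Labor force participation rate = 2,910.10 / 4,312.39 = 67.48%.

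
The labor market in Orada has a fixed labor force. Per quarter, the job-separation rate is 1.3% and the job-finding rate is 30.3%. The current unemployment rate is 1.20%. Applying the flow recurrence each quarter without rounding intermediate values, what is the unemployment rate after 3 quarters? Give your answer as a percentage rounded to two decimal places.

With a fixed labor force, u_{t+1} = u_t + s·(1−u_t) − f·u_t = u_t·(1−s−f) + s.
Here 1−s−f = 0.684 and s = 0.013.
u_1 = 0.012000 × 0.684 + 0.013 = 0.021208.
u_2 = 0.021208 × 0.684 + 0.013 = 0.027506.
u_3 = 0.027506 × 0.684 + 0.013 = 0.031814.

Unemployment rate after three quarters ≈ 3.18%.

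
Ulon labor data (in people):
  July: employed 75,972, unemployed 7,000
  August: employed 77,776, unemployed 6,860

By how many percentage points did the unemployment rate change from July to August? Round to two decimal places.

The unemployment rate changed by −0.33 percentage points.

July: labor force = 75,972 + 7,000 = 82,972; u = 7,000/82,972 = 8.44%.
August: labor force = 77,776 + 6,860 = 84,636; u = 6,860/84,636 = 8.11%.
Change = 8.11% − 8.44% = −0.33 pp.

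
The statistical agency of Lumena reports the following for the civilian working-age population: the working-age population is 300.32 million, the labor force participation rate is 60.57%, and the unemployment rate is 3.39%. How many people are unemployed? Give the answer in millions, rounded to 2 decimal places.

About 6.17 million are unemployed.

Labor force = 0.6057 × 300.32 = 181.90 million.
Unemployed = 0.0339 × 181.90 ≈ 6.17 million.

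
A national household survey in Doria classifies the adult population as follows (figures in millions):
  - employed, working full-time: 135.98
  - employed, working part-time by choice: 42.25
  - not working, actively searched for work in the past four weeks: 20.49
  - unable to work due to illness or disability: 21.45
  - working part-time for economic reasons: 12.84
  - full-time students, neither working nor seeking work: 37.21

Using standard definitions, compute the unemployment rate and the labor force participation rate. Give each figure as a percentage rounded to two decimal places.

Employed = 135.98 + 42.25 + 12.84 = 191.07 million (anyone who worked, including part-time for economic reasons, counts as employed).
Unemployed = 20.49 million.
Labor force = 191.07 + 20.49 = 211.56 million.
Not in labor force = 21.45 + 37.21 = 58.66 million (those not working and not actively searching are outside the labor force).
Civilian working-age population = 211.56 + 58.66 = 270.22 million.
Unemployment rate = 20.49 / 211.56 = 9.69%.
Labor force participation rate = 211.56 / 270.22 = 78.29%.

Unemployment rate ≈ 9.69%; labor force participation rate ≈ 78.29%.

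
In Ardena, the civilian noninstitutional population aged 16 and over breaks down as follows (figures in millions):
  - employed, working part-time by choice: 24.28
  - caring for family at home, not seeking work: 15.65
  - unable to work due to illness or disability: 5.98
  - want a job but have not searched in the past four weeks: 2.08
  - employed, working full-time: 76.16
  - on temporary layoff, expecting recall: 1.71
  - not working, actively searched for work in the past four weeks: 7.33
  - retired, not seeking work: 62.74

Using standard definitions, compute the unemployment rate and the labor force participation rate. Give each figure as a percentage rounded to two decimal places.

Employed = 24.28 + 76.16 = 100.44 million.
Unemployed = 1.71 + 7.33 = 9.04 million (jobless and actively searching, or on temporary layoff).
Labor force = 100.44 + 9.04 = 109.48 million.
Not in labor force = 15.65 + 5.98 + 2.08 + 62.74 = 86.45 million (those not working and not actively searching are outside the labor force — including those who want a job but have given up searching).
Civilian working-age population = 109.48 + 86.45 = 195.93 million.
Unemployment rate = 9.04 / 109.48 = 8.26%.
Labor force participation rate = 109.48 / 195.93 = 55.88%.

Unemployment rate ≈ 8.26%; labor force participation rate ≈ 55.88%.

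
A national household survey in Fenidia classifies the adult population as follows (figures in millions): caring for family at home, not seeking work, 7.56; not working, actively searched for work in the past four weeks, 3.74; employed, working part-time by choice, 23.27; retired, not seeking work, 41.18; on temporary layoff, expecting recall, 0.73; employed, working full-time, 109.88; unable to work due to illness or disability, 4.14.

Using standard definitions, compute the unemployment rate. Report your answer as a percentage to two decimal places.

Unemployment rate ≈ 3.25%.

Employed = 23.27 + 109.88 = 133.15 million.
Unemployed = 3.74 + 0.73 = 4.47 million (jobless and actively searching, or on temporary layoff).
Labor force = 133.15 + 4.47 = 137.62 million.
Unemployment rate = 4.47 / 137.62 = 3.25%.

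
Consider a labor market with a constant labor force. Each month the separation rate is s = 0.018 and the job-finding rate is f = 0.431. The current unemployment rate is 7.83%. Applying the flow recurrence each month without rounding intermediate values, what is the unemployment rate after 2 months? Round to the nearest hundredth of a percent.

With a fixed labor force, u_{t+1} = u_t + s·(1−u_t) − f·u_t = u_t·(1−s−f) + s.
Here 1−s−f = 0.551 and s = 0.018.
u_1 = 0.078300 × 0.551 + 0.018 = 0.061143.
u_2 = 0.061143 × 0.551 + 0.018 = 0.051690.

Unemployment rate after two months ≈ 5.17%.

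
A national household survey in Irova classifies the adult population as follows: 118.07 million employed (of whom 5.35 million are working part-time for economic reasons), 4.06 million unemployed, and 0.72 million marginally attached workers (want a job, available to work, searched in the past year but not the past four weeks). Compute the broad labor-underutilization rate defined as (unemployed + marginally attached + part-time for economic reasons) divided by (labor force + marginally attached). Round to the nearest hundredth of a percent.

Labor force = 118.07 + 4.06 = 122.13 million.
Numerator = 4.06 + 0.72 + 5.35 = 10.13 million.
Denominator = 122.13 + 0.72 = 122.85 million.
Broad rate = 10.13 / 122.85 = 8.25%.

Broad underutilization rate ≈ 8.25%.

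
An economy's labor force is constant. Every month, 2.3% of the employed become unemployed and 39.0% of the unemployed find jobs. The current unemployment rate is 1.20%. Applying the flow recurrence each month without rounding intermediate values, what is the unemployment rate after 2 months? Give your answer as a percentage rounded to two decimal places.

With a fixed labor force, u_{t+1} = u_t + s·(1−u_t) − f·u_t = u_t·(1−s−f) + s.
Here 1−s−f = 0.587 and s = 0.023.
u_1 = 0.012000 × 0.587 + 0.023 = 0.030044.
u_2 = 0.030044 × 0.587 + 0.023 = 0.040636.

Unemployment rate after two months ≈ 4.06%.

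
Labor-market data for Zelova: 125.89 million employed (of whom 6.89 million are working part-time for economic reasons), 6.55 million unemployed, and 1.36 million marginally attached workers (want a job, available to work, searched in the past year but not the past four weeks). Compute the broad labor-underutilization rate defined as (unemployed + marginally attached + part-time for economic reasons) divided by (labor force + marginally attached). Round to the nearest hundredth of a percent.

Labor force = 125.89 + 6.55 = 132.44 million.
Numerator = 6.55 + 1.36 + 6.89 = 14.80 million.
Denominator = 132.44 + 1.36 = 133.80 million.
Broad rate = 14.80 / 133.80 = 11.06%.

Broad underutilization rate ≈ 11.06%.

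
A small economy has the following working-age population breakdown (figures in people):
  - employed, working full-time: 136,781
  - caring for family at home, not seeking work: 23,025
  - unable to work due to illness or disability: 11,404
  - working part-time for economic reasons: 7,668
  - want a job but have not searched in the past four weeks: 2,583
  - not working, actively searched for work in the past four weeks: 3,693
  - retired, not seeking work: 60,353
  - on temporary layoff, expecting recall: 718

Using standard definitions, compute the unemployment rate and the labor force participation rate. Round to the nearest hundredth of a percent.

Unemployment rate ≈ 2.96%; labor force participation rate ≈ 60.46%.

Employed = 136,781 + 7,668 = 144,449 (anyone who worked, including part-time for economic reasons, counts as employed).
Unemployed = 3,693 + 718 = 4,411 (jobless and actively searching, or on temporary layoff).
Labor force = 144,449 + 4,411 = 148,860.
Not in labor force = 23,025 + 11,404 + 2,583 + 60,353 = 97,365 (those not working and not actively searching are outside the labor force — including those who want a job but have given up searching).
Civilian working-age population = 148,860 + 97,365 = 246,225.
Unemployment rate = 4,411 / 148,860 = 2.96%.
Labor force participation rate = 148,860 / 246,225 = 60.46%.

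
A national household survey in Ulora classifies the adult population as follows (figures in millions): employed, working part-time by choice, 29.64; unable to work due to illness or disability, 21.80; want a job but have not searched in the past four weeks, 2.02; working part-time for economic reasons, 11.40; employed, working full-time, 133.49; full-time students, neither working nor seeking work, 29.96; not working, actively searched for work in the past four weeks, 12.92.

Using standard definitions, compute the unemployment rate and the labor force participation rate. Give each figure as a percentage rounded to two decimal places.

Unemployment rate ≈ 6.89%; labor force participation rate ≈ 77.71%.

Employed = 29.64 + 11.40 + 133.49 = 174.53 million (anyone who worked, including part-time for economic reasons, counts as employed).
Unemployed = 12.92 million.
Labor force = 174.53 + 12.92 = 187.45 million.
Not in labor force = 21.80 + 2.02 + 29.96 = 53.78 million (those not working and not actively searching are outside the labor force — including those who want a job but have given up searching).
Civilian working-age population = 187.45 + 53.78 = 241.23 million.
Unemployment rate = 12.92 / 187.45 = 6.89%.
Labor force participation rate = 187.45 / 241.23 = 77.71%.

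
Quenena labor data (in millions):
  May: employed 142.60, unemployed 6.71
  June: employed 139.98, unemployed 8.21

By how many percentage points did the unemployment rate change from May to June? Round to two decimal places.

The unemployment rate changed by +1.05 percentage points.

May: labor force = 142.60 + 6.71 = 149.31; u = 6.71/149.31 = 4.49%.
June: labor force = 139.98 + 8.21 = 148.19; u = 8.21/148.19 = 5.54%.
Change = 5.54% − 4.49% = +1.05 pp.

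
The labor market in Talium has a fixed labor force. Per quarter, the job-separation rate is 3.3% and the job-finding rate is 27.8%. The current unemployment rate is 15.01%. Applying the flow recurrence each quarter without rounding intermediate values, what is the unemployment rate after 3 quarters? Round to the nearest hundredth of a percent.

Unemployment rate after three quarters ≈ 12.05%.

With a fixed labor force, u_{t+1} = u_t + s·(1−u_t) − f·u_t = u_t·(1−s−f) + s.
Here 1−s−f = 0.689 and s = 0.033.
u_1 = 0.150100 × 0.689 + 0.033 = 0.136419.
u_2 = 0.136419 × 0.689 + 0.033 = 0.126993.
u_3 = 0.126993 × 0.689 + 0.033 = 0.120498.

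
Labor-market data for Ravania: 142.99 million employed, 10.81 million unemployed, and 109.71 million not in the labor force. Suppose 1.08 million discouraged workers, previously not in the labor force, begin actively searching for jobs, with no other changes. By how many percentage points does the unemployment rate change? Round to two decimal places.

Initially, labor force = 142.99 + 10.81 = 153.80 million, so u = 10.81/153.80 = 7.03%.
After the change, unemployed and labor force both rise by 1.08 → E = 142.99, U = 11.89, labor force = 154.88 million.
New unemployment rate = 11.89 / 154.88 = 7.68%.
Change = 7.68% − 7.03% = +0.65 percentage points.

The unemployment rate changes by +0.65 percentage points.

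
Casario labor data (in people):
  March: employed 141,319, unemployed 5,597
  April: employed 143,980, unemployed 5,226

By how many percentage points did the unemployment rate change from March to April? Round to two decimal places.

The unemployment rate changed by −0.31 percentage points.

March: labor force = 141,319 + 5,597 = 146,916; u = 5,597/146,916 = 3.81%.
April: labor force = 143,980 + 5,226 = 149,206; u = 5,226/149,206 = 3.50%.
Change = 3.50% − 3.81% = −0.31 pp.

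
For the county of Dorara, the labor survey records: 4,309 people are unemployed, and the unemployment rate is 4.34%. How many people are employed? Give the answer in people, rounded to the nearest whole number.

About 94,977 are employed.

Labor force = U / u = 4,309 / 0.0434 ≈ 99,286.
Employed = labor force − unemployed = 99,286 − 4,309 = 94,977.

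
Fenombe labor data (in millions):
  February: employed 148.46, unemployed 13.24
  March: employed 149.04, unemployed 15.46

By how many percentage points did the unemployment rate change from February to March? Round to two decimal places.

February: labor force = 148.46 + 13.24 = 161.70; u = 13.24/161.70 = 8.19%.
March: labor force = 149.04 + 15.46 = 164.50; u = 15.46/164.50 = 9.40%.
Change = 9.40% − 8.19% = +1.21 pp.

The unemployment rate changed by +1.21 percentage points.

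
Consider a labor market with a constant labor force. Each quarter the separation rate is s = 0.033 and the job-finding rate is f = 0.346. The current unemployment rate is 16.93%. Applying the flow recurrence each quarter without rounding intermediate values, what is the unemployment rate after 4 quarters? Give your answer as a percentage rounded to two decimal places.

Unemployment rate after four quarters ≈ 9.93%.

With a fixed labor force, u_{t+1} = u_t + s·(1−u_t) − f·u_t = u_t·(1−s−f) + s.
Here 1−s−f = 0.621 and s = 0.033.
u_1 = 0.169300 × 0.621 + 0.033 = 0.138135.
u_2 = 0.138135 × 0.621 + 0.033 = 0.118782.
u_3 = 0.118782 × 0.621 + 0.033 = 0.106764.
u_4 = 0.106764 × 0.621 + 0.033 = 0.099300.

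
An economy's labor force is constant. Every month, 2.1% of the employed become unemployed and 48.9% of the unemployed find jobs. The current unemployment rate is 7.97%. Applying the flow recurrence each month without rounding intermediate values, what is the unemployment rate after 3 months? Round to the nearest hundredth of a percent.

Unemployment rate after three months ≈ 4.57%.

With a fixed labor force, u_{t+1} = u_t + s·(1−u_t) − f·u_t = u_t·(1−s−f) + s.
Here 1−s−f = 0.490 and s = 0.021.
u_1 = 0.079700 × 0.490 + 0.021 = 0.060053.
u_2 = 0.060053 × 0.490 + 0.021 = 0.050426.
u_3 = 0.050426 × 0.490 + 0.021 = 0.045709.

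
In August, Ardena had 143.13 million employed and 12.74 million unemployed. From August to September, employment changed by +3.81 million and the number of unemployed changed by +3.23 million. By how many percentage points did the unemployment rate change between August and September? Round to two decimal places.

August: labor force = 143.13 + 12.74 = 155.87; u = 12.74/155.87 = 8.17%.
September: labor force = 146.94 + 15.97 = 162.91; u = 15.97/162.91 = 9.80%.
Change = 9.80% − 8.17% = +1.63 pp.

The unemployment rate changed by +1.63 percentage points.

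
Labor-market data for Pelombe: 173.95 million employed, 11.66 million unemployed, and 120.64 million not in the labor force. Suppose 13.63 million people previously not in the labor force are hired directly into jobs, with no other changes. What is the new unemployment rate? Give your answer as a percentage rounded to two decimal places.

Initially, labor force = 173.95 + 11.66 = 185.61 million, so u = 11.66/185.61 = 6.28%.
After the change, employed and labor force both rise by 13.63; unemployed unchanged → E = 187.58, U = 11.66, labor force = 199.24 million.
New unemployment rate = 11.66 / 199.24 = 5.85%.

New unemployment rate ≈ 5.85%.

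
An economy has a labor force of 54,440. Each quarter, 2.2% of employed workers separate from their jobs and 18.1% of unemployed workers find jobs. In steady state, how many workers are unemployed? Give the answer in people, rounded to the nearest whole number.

Steady-state unemployment rate u* = s/(s+f) = 2.2/(2.2+18.1) = 0.108374.
Unemployed = u* × labor force = 0.108374 × 54,440 ≈ 5,900.

About 5,900 are unemployed in steady state.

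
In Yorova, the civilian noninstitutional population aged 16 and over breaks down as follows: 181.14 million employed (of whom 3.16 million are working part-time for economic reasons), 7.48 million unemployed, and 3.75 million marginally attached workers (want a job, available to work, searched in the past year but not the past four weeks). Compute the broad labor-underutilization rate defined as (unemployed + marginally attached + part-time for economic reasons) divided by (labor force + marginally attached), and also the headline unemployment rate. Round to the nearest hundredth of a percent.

Labor force = 181.14 + 7.48 = 188.62 million.
Numerator = 7.48 + 3.75 + 3.16 = 14.39 million.
Denominator = 188.62 + 3.75 = 192.37 million.
Broad rate = 14.39 / 192.37 = 7.48%.
Headline unemployment rate = 7.48 / 188.62 = 3.97%.

Broad underutilization rate ≈ 7.48%; headline unemployment rate ≈ 3.97%.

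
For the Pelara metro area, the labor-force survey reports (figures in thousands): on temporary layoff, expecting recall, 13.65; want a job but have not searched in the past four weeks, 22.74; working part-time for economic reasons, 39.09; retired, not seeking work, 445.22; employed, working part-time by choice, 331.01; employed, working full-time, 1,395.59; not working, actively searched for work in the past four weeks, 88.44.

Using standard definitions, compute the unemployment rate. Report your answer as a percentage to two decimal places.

Employed = 39.09 + 331.01 + 1,395.59 = 1,765.69 thousand (anyone who worked, including part-time for economic reasons, counts as employed).
Unemployed = 13.65 + 88.44 = 102.09 thousand (jobless and actively searching, or on temporary layoff).
Labor force = 1,765.69 + 102.09 = 1,867.78 thousand.
Unemployment rate = 102.09 / 1,867.78 = 5.47%.

Unemployment rate ≈ 5.47%.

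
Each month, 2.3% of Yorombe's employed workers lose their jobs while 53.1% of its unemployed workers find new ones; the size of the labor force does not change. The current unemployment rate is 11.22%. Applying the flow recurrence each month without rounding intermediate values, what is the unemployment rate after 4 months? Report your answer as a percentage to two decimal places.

With a fixed labor force, u_{t+1} = u_t + s·(1−u_t) − f·u_t = u_t·(1−s−f) + s.
Here 1−s−f = 0.446 and s = 0.023.
u_1 = 0.112200 × 0.446 + 0.023 = 0.073041.
u_2 = 0.073041 × 0.446 + 0.023 = 0.055576.
u_3 = 0.055576 × 0.446 + 0.023 = 0.047787.
u_4 = 0.047787 × 0.446 + 0.023 = 0.044313.

Unemployment rate after four months ≈ 4.43%.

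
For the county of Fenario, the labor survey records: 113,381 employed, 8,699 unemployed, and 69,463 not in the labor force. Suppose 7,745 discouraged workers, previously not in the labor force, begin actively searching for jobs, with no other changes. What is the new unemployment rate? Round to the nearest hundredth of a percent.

New unemployment rate ≈ 12.67%.

Initially, labor force = 113,381 + 8,699 = 122,080, so u = 8,699/122,080 = 7.13%.
After the change, unemployed and labor force both rise by 7,745 → E = 113,381, U = 16,444, labor force = 129,825.
New unemployment rate = 16,444 / 129,825 = 12.67%.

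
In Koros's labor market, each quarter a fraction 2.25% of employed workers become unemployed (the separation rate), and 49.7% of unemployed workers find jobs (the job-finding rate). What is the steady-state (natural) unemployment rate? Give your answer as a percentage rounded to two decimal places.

Steady-state unemployment rate ≈ 4.33%.

At steady state the flows balance: s·E = f·U, so U/(E+U) = s/(s+f).
u* = 2.25 / (2.25 + 49.7) = 2.25 / 51.95 = 4.33%.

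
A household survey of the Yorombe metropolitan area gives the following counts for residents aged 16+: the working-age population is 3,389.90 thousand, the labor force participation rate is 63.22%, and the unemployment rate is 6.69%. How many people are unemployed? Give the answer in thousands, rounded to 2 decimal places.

About 143.37 thousand are unemployed.

Labor force = 0.6322 × 3,389.90 = 2,143.09 thousand.
Unemployed = 0.0669 × 2,143.09 ≈ 143.37 thousand.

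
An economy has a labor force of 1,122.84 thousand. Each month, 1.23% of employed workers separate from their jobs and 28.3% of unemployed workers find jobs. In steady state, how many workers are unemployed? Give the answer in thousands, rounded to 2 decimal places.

About 46.77 thousand are unemployed in steady state.

Steady-state unemployment rate u* = s/(s+f) = 1.23/(1.23+28.3) = 0.041653.
Unemployed = u* × labor force = 0.041653 × 1,122.84 ≈ 46.77 thousand.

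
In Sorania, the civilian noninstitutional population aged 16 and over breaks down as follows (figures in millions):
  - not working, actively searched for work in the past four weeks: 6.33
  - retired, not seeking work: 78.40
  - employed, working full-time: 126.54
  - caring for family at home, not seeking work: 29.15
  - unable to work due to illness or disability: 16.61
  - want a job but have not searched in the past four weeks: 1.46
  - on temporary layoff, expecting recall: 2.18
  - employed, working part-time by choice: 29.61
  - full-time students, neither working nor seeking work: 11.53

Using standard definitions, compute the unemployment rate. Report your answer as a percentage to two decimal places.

Employed = 126.54 + 29.61 = 156.15 million.
Unemployed = 6.33 + 2.18 = 8.51 million (jobless and actively searching, or on temporary layoff).
Labor force = 156.15 + 8.51 = 164.66 million.
Unemployment rate = 8.51 / 164.66 = 5.17%.

Unemployment rate ≈ 5.17%.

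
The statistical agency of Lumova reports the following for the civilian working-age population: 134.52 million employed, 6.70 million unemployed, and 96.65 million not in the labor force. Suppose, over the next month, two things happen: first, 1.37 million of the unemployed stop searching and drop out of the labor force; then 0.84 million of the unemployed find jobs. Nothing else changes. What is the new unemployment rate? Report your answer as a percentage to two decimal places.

New unemployment rate ≈ 3.21%.

Initially, labor force = 134.52 + 6.70 = 141.22 million, so u = 6.70/141.22 = 4.74%.
After the first change, unemployed and labor force both fall by 1.37 → E = 134.52, U = 5.33, labor force = 139.85 million.
After the second change, unemployed falls and employed rises by 0.84; labor force unchanged → E = 135.36, U = 4.49, labor force = 139.85 million.
New unemployment rate = 4.49 / 139.85 = 3.21%.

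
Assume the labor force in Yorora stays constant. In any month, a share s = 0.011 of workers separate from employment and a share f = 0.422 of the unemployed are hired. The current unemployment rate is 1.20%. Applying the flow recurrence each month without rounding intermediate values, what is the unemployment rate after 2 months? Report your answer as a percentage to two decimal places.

With a fixed labor force, u_{t+1} = u_t + s·(1−u_t) − f·u_t = u_t·(1−s−f) + s.
Here 1−s−f = 0.567 and s = 0.011.
u_1 = 0.012000 × 0.567 + 0.011 = 0.017804.
u_2 = 0.017804 × 0.567 + 0.011 = 0.021095.

Unemployment rate after two months ≈ 2.11%.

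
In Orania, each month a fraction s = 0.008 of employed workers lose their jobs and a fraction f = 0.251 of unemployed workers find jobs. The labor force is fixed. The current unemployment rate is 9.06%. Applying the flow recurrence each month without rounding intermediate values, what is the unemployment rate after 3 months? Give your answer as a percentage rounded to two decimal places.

With a fixed labor force, u_{t+1} = u_t + s·(1−u_t) − f·u_t = u_t·(1−s−f) + s.
Here 1−s−f = 0.741 and s = 0.008.
u_1 = 0.090600 × 0.741 + 0.008 = 0.075135.
u_2 = 0.075135 × 0.741 + 0.008 = 0.063675.
u_3 = 0.063675 × 0.741 + 0.008 = 0.055183.

Unemployment rate after three months ≈ 5.52%.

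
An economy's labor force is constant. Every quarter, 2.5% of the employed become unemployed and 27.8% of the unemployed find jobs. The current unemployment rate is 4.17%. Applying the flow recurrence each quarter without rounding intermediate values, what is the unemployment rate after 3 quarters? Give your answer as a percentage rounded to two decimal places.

Unemployment rate after three quarters ≈ 6.87%.

With a fixed labor force, u_{t+1} = u_t + s·(1−u_t) − f·u_t = u_t·(1−s−f) + s.
Here 1−s−f = 0.697 and s = 0.025.
u_1 = 0.041700 × 0.697 + 0.025 = 0.054065.
u_2 = 0.054065 × 0.697 + 0.025 = 0.062683.
u_3 = 0.062683 × 0.697 + 0.025 = 0.068690.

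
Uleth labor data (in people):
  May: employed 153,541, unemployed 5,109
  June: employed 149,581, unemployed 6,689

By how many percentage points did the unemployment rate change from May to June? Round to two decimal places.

The unemployment rate changed by +1.06 percentage points.

May: labor force = 153,541 + 5,109 = 158,650; u = 5,109/158,650 = 3.22%.
June: labor force = 149,581 + 6,689 = 156,270; u = 6,689/156,270 = 4.28%.
Change = 4.28% − 3.22% = +1.06 pp.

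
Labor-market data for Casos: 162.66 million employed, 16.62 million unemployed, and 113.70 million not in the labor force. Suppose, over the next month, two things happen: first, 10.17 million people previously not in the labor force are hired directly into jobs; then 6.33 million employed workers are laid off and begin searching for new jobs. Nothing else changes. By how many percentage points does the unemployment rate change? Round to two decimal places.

The unemployment rate changes by +2.84 percentage points.

Initially, labor force = 162.66 + 16.62 = 179.28 million, so u = 16.62/179.28 = 9.27%.
After the first change, employed and labor force both rise by 10.17; unemployed unchanged → E = 172.83, U = 16.62, labor force = 189.45 million.
After the second change, employed falls and unemployed rises by 6.33; labor force unchanged → E = 166.50, U = 22.95, labor force = 189.45 million.
New unemployment rate = 22.95 / 189.45 = 12.11%.
Change = 12.11% − 9.27% = +2.84 percentage points.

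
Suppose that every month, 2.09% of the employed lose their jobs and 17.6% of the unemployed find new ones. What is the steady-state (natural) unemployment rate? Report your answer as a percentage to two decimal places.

At steady state the flows balance: s·E = f·U, so U/(E+U) = s/(s+f).
u* = 2.09 / (2.09 + 17.6) = 2.09 / 19.69 = 10.61%.

Steady-state unemployment rate ≈ 10.61%.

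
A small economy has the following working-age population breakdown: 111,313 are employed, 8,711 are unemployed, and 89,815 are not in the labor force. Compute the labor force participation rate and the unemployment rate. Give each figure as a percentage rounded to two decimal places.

Labor force participation rate ≈ 57.20%; unemployment rate ≈ 7.26%.

Labor force = employed + unemployed = 111,313 + 8,711 = 120,024.
Working-age population = 120,024 + 89,815 = 209,839.
Unemployment rate = 8,711 / 120,024 = 7.26%.
Labor force participation rate = 120,024 / 209,839 = 57.20%.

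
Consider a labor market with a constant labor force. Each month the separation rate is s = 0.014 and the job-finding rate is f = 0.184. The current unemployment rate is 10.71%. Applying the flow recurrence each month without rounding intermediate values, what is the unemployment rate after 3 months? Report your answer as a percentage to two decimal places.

Unemployment rate after three months ≈ 8.95%.

With a fixed labor force, u_{t+1} = u_t + s·(1−u_t) − f·u_t = u_t·(1−s−f) + s.
Here 1−s−f = 0.802 and s = 0.014.
u_1 = 0.107100 × 0.802 + 0.014 = 0.099894.
u_2 = 0.099894 × 0.802 + 0.014 = 0.094115.
u_3 = 0.094115 × 0.802 + 0.014 = 0.089480.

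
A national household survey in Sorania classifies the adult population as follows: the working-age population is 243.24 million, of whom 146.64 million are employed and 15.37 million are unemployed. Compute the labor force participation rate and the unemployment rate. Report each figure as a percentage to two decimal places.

Labor force participation rate ≈ 66.60%; unemployment rate ≈ 9.49%.

Labor force = employed + unemployed = 146.64 + 15.37 = 162.01 million.
Unemployment rate = 15.37 / 162.01 = 9.49%.
Labor force participation rate = 162.01 / 243.24 = 66.60%.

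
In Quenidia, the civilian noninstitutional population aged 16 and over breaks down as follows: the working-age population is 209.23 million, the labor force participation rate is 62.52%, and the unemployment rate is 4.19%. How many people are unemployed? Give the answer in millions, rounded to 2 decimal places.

About 5.48 million are unemployed.

Labor force = 0.6252 × 209.23 = 130.81 million.
Unemployed = 0.0419 × 130.81 ≈ 5.48 million.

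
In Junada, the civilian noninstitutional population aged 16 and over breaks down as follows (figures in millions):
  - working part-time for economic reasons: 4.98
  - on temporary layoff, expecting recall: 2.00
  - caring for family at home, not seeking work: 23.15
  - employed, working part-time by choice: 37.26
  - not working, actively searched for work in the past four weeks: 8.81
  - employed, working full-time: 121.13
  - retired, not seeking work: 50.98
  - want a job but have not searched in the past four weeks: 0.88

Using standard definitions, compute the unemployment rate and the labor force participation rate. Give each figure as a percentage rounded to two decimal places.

Employed = 4.98 + 37.26 + 121.13 = 163.37 million (anyone who worked, including part-time for economic reasons, counts as employed).
Unemployed = 2.00 + 8.81 = 10.81 million (jobless and actively searching, or on temporary layoff).
Labor force = 163.37 + 10.81 = 174.18 million.
Not in labor force = 23.15 + 50.98 + 0.88 = 75.01 million (those not working and not actively searching are outside the labor force — including those who want a job but have given up searching).
Civilian working-age population = 174.18 + 75.01 = 249.19 million.
Unemployment rate = 10.81 / 174.18 = 6.21%.
Labor force participation rate = 174.18 / 249.19 = 69.90%.

Unemployment rate ≈ 6.21%; labor force participation rate ≈ 69.90%.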